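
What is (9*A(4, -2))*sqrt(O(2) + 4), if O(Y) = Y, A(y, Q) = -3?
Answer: -27*sqrt(6) ≈ -66.136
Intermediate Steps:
(9*A(4, -2))*sqrt(O(2) + 4) = (9*(-3))*sqrt(2 + 4) = -27*sqrt(6)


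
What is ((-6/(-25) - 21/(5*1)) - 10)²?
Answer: 121801/625 ≈ 194.88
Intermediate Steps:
((-6/(-25) - 21/(5*1)) - 10)² = ((-6*(-1/25) - 21/5) - 10)² = ((6/25 - 21*⅕) - 10)² = ((6/25 - 21/5) - 10)² = (-99/25 - 10)² = (-349/25)² = 121801/625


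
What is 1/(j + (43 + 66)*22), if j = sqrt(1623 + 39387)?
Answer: 1199/2854697 - sqrt(41010)/5709394 ≈ 0.00038454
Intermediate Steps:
j = sqrt(41010) ≈ 202.51
1/(j + (43 + 66)*22) = 1/(sqrt(41010) + (43 + 66)*22) = 1/(sqrt(41010) + 109*22) = 1/(sqrt(41010) + 2398) = 1/(2398 + sqrt(41010))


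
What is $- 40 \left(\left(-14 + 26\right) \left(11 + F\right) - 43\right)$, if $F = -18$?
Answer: $5080$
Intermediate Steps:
$- 40 \left(\left(-14 + 26\right) \left(11 + F\right) - 43\right) = - 40 \left(\left(-14 + 26\right) \left(11 - 18\right) - 43\right) = - 40 \left(12 \left(-7\right) - 43\right) = - 40 \left(-84 - 43\right) = \left(-40\right) \left(-127\right) = 5080$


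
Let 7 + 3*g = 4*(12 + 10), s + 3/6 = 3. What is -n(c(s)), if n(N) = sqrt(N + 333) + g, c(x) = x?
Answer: -27 - sqrt(1342)/2 ≈ -45.317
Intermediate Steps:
s = 5/2 (s = -1/2 + 3 = 5/2 ≈ 2.5000)
g = 27 (g = -7/3 + (4*(12 + 10))/3 = -7/3 + (4*22)/3 = -7/3 + (1/3)*88 = -7/3 + 88/3 = 27)
n(N) = 27 + sqrt(333 + N) (n(N) = sqrt(N + 333) + 27 = sqrt(333 + N) + 27 = 27 + sqrt(333 + N))
-n(c(s)) = -(27 + sqrt(333 + 5/2)) = -(27 + sqrt(671/2)) = -(27 + sqrt(1342)/2) = -27 - sqrt(1342)/2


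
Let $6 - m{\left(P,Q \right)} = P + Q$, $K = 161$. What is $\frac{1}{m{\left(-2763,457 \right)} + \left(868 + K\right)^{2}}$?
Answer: $\frac{1}{1061153} \approx 9.4237 \cdot 10^{-7}$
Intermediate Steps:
$m{\left(P,Q \right)} = 6 - P - Q$ ($m{\left(P,Q \right)} = 6 - \left(P + Q\right) = 6 - P - Q$)
$\frac{1}{m{\left(-2763,457 \right)} + \left(868 + K\right)^{2}} = \frac{1}{\left(6 - -2763 - 457\right) + \left(868 + 161\right)^{2}} = \frac{1}{\left(6 + 2763 - 457\right) + 1029^{2}} = \frac{1}{2312 + 1058841} = \frac{1}{1061153}$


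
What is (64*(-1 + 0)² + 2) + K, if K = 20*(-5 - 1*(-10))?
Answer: 166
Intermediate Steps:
K = 100 (K = 20*(-5 + 10) = 20*5 = 100)
(64*(-1 + 0)² + 2) + K = (64*(-1 + 0)² + 2) + 100 = (64*(-1)² + 2) + 100 = (64*1 + 2) + 100 = (64 + 2) + 100 = 66 + 100 = 166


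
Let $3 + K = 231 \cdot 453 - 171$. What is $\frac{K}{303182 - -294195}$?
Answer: $\frac{104469}{597377} \approx 0.17488$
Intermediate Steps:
$K = 104469$ ($K = -3 + \left(231 \cdot 453 - 171\right) = -3 + \left(104643 - 171\right) = -3 + 104472 = 104469$)
$\frac{K}{303182 - -294195} = \frac{104469}{303182 - -294195} = \frac{104469}{303182 + 294195} = \frac{104469}{597377}$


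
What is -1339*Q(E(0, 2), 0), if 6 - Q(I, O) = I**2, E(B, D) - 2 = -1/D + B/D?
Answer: -20085/4 ≈ -5021.3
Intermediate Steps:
E(B, D) = 2 - 1/D + B/D (E(B, D) = 2 + (-1/D + B/D) = 2 - 1/D + B/D)
Q(I, O) = 6 - I**2
-1339*Q(E(0, 2), 0) = -1339*(6 - ((-1 + 0 + 2*2)/2)**2) = -1339*(6 - ((-1 + 0 + 4)/2)**2) = -1339*(6 - ((1/2)*3)**2) = -1339*(6 - (3/2)**2) = -1339*(6 - 1*9/4) = -1339*(6 - 9/4) = -1339*15/4 = -20085/4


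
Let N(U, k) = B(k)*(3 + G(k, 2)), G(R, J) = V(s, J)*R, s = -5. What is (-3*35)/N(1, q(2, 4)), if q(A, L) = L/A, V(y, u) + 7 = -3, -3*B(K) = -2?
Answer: 315/34 ≈ 9.2647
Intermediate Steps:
B(K) = ⅔ (B(K) = -⅓*(-2) = ⅔)
V(y, u) = -10 (V(y, u) = -7 - 3 = -10)
G(R, J) = -10*R
N(U, k) = 2 - 20*k/3 (N(U, k) = 2*(3 - 10*k)/3 = 2 - 20*k/3)
(-3*35)/N(1, q(2, 4)) = (-3*35)/(2 - 80/(3*2)) = -105/(2 - 80/(3*2)) = -105/(2 - 20/3*2) = -105/(2 - 40/3) = -105/(-34/3) = -105*(-3/34) = 315/34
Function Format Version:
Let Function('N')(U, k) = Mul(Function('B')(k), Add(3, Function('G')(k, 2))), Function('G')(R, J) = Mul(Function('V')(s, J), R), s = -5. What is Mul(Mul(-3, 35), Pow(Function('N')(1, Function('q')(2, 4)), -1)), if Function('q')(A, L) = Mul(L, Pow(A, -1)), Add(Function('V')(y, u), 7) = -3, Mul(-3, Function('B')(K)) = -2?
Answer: Rational(315, 34) ≈ 9.2647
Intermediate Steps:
Function('B')(K) = Rational(2, 3) (Function('B')(K) = Mul(Rational(-1, 3), -2) = Rational(2, 3))
Function('V')(y, u) = -10 (Function('V')(y, u) = Add(-7, -3) = -10)
Function('G')(R, J) = Mul(-10, R)
Function('N')(U, k) = Add(2, Mul(Rational(-20, 3), k)) (Function('N')(U, k) = Mul(Rational(2, 3), Add(3, Mul(-10, k))) = Add(2, Mul(Rational(-20, 3), k)))
Mul(Mul(-3, 35), Pow(Function('N')(1, Function('q')(2, 4)), -1)) = Mul(Mul(-3, 35), Pow(Add(2, Mul(Rational(-20, 3), Mul(4, Pow(2, -1)))), -1)) = Mul(-105, Pow(Add(2, Mul(Rational(-20, 3), Mul(4, Rational(1, 2)))), -1)) = Mul(-105, Pow(Add(2, Mul(Rational(-20, 3), 2)), -1)) = Mul(-105, Pow(Add(2, Rational(-40, 3)), -1)) = Mul(-105, Pow(Rational(-34, 3), -1)) = Mul(-105, Rational(-3, 34)) = Rational(315, 34)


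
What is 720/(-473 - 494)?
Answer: -720/967 ≈ -0.74457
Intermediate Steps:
720/(-473 - 494) = 720/(-967) = 720*(-1/967) = -720/967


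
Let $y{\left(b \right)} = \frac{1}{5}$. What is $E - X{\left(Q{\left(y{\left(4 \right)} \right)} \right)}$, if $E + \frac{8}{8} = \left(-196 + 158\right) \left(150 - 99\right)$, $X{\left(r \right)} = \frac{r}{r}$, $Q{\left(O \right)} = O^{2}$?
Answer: $-1940$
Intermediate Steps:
$y{\left(b \right)} = \frac{1}{5}$
$X{\left(r \right)} = 1$
$E = -1939$ ($E = -1 + \left(-196 + 158\right) \left(150 - 99\right) = -1 - 1938 = -1939$)
$E - X{\left(Q{\left(y{\left(4 \right)} \right)} \right)} = -1939 - 1 = -1940$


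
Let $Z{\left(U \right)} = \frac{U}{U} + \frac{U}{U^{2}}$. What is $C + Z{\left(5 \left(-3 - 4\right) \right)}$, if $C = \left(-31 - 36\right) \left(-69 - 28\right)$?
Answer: $\frac{227499}{35} \approx 6500.0$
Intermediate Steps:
$C = 6499$ ($C = \left(-67\right) \left(-97\right) = 6499$)
$Z{\left(U \right)} = 1 + \frac{1}{U}$ ($Z{\left(U \right)} = 1 + \frac{U}{U^{2}} = 1 + \frac{1}{U}$)
$C + Z{\left(5 \left(-3 - 4\right) \right)} = 6499 + \frac{1 + 5 \left(-3 - 4\right)}{5 \left(-3 - 4\right)} = 6499 + \frac{1 + 5 \left(-7\right)}{5 \left(-7\right)} = 6499 + \frac{1 - 35}{-35} = 6499 - - \frac{34}{35} = 6499 + \frac{34}{35} = \frac{227499}{35}$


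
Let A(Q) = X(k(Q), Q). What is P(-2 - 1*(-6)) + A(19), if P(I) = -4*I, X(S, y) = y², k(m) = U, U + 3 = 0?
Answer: 345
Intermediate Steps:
U = -3 (U = -3 + 0 = -3)
k(m) = -3
A(Q) = Q²
P(-2 - 1*(-6)) + A(19) = -4*(-2 - 1*(-6)) + 19² = -4*(-2 + 6) + 361 = -4*4 + 361 = -16 + 361 = 345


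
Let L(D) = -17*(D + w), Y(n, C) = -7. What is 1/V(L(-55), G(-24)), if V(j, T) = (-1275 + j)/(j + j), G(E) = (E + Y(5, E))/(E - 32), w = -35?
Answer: 12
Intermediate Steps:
L(D) = 595 - 17*D (L(D) = -17*(D - 35) = -17*(-35 + D) = 595 - 17*D)
G(E) = (-7 + E)/(-32 + E) (G(E) = (E - 7)/(E - 32) = (-7 + E)/(-32 + E))
V(j, T) = (-1275 + j)/(2*j) (V(j, T) = (-1275 + j)/((2*j)) = (-1275 + j)*(1/(2*j)) = (-1275 + j)/(2*j))
1/V(L(-55), G(-24)) = 1/((-1275 + (595 - 17*(-55)))/(2*(595 - 17*(-55)))) = 1/((-1275 + (595 + 935))/(2*(595 + 935))) = 1/((½)*(-1275 + 1530)/1530) = 1/((½)*(1/1530)*255) = 1/(1/12) = 12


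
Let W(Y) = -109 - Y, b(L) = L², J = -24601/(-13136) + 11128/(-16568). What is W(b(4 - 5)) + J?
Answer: -2959835665/27204656 ≈ -108.80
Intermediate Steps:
J = 32676495/27204656 (J = -24601*(-1/13136) + 11128*(-1/16568) = 24601/13136 - 1391/2071 = 32676495/27204656 ≈ 1.2011)
W(b(4 - 5)) + J = (-109 - (4 - 5)²) + 32676495/27204656 = (-109 - 1*(-1)²) + 32676495/27204656 = (-109 - 1*1) + 32676495/27204656 = (-109 - 1) + 32676495/27204656 = -110 + 32676495/27204656 = -2959835665/27204656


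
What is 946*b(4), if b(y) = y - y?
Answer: 0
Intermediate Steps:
b(y) = 0
946*b(4) = 946*0 = 0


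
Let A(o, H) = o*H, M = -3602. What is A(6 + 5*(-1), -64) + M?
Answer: -3666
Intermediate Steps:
A(o, H) = H*o
A(6 + 5*(-1), -64) + M = -64*(6 + 5*(-1)) - 3602 = -64*(6 - 5) - 3602 = -64*1 - 3602 = -64 - 3602 = -3666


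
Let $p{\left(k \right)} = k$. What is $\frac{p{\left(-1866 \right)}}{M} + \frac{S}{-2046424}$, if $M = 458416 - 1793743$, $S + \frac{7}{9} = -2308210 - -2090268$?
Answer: $\frac{884530508417}{8197935661944} \approx 0.1079$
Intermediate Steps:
$S = - \frac{1961485}{9}$ ($S = - \frac{7}{9} - 217942 = - \frac{1961485}{9} \approx -2.1794 \cdot 10^{5}$)
$M = -1335327$ ($M = 458416 - 1793743 = -1335327$)
$\frac{p{\left(-1866 \right)}}{M} + \frac{S}{-2046424} = - \frac{1866}{-1335327} - \frac{1961485}{9 \left(-2046424\right)} = \left(-1866\right) \left(- \frac{1}{1335327}\right) - - \frac{1961485}{18417816} = \frac{622}{445109} + \frac{1961485}{18417816} = \frac{884530508417}{8197935661944}$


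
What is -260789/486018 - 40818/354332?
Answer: -14030521334/21526466247 ≈ -0.65178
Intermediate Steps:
-260789/486018 - 40818/354332 = -260789*1/486018 - 40818*1/354332 = -260789/486018 - 20409/177166 = -14030521334/21526466247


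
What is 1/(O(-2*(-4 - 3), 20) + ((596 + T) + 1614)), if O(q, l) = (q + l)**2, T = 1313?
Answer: 1/4679 ≈ 0.00021372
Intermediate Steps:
O(q, l) = (l + q)**2
1/(O(-2*(-4 - 3), 20) + ((596 + T) + 1614)) = 1/((20 - 2*(-4 - 3))**2 + ((596 + 1313) + 1614)) = 1/((20 - 2*(-7))**2 + (1909 + 1614)) = 1/((20 + 14)**2 + 3523) = 1/(34**2 + 3523) = 1/(1156 + 3523) = 1/4679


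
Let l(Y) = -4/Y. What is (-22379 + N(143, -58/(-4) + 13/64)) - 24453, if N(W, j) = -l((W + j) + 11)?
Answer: -505644848/10797 ≈ -46832.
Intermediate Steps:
N(W, j) = 4/(11 + W + j) (N(W, j) = -(-4)/((W + j) + 11) = -(-4)/(11 + W + j) = 4/(11 + W + j))
(-22379 + N(143, -58/(-4) + 13/64)) - 24453 = (-22379 + 4/(11 + 143 + (-58/(-4) + 13/64))) - 24453 = (-22379 + 4/(11 + 143 + (-58*(-1/4) + 13*(1/64)))) - 24453 = (-22379 + 4/(11 + 143 + (29/2 + 13/64))) - 24453 = (-22379 + 4/(11 + 143 + 941/64)) - 24453 = (-22379 + 4/(10797/64)) - 24453 = (-22379 + 4*(64/10797)) - 24453 = (-22379 + 256/10797) - 24453 = -241625807/10797 - 24453 = -505644848/10797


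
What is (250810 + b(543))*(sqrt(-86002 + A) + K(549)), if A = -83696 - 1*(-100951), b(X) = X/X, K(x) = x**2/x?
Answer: 137695239 + 1755677*I*sqrt(1403) ≈ 1.377e+8 + 6.5762e+7*I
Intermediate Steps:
K(x) = x
b(X) = 1
A = 17255 (A = -83696 + 100951 = 17255)
(250810 + b(543))*(sqrt(-86002 + A) + K(549)) = (250810 + 1)*(sqrt(-86002 + 17255) + 549) = 250811*(sqrt(-68747) + 549) = 250811*(7*I*sqrt(1403) + 549) = 250811*(549 + 7*I*sqrt(1403)) = 137695239 + 1755677*I*sqrt(1403)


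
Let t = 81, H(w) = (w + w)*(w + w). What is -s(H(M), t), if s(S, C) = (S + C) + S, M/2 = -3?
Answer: -369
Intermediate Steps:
M = -6 (M = 2*(-3) = -6)
H(w) = 4*w² (H(w) = (2*w)*(2*w) = 4*w²)
s(S, C) = C + 2*S (s(S, C) = (C + S) + S = C + 2*S)
-s(H(M), t) = -(81 + 2*(4*(-6)²)) = -(81 + 2*(4*36)) = -(81 + 2*144) = -(81 + 288) = -1*369 = -369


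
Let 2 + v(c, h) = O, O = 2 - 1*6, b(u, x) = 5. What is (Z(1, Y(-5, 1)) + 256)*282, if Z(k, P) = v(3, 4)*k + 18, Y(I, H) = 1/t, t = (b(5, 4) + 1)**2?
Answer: 75576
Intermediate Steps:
O = -4 (O = 2 - 6 = -4)
v(c, h) = -6 (v(c, h) = -2 - 4 = -6)
t = 36 (t = (5 + 1)**2 = 6**2 = 36)
Y(I, H) = 1/36
Z(k, P) = 18 - 6*k (Z(k, P) = -6*k + 18 = 18 - 6*k)
(Z(1, Y(-5, 1)) + 256)*282 = ((18 - 6*1) + 256)*282 = ((18 - 6) + 256)*282 = (12 + 256)*282 = 268*282 = 75576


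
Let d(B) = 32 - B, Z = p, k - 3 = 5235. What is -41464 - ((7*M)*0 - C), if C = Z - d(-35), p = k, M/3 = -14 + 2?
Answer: -36293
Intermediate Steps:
k = 5238 (k = 3 + 5235 = 5238)
M = -36 (M = 3*(-14 + 2) = 3*(-12) = -36)
p = 5238
Z = 5238
C = 5171 (C = 5238 - (32 - 1*(-35)) = 5238 - (32 + 35) = 5238 - 1*67 = 5238 - 67 = 5171)
-41464 - ((7*M)*0 - C) = -41464 - ((7*(-36))*0 - 1*5171) = -41464 - (-252*0 - 5171) = -41464 - (0 - 5171) = -41464 - 1*(-5171) = -41464 + 5171 = -36293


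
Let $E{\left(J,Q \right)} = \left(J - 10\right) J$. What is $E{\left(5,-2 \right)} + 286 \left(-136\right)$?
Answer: $-38921$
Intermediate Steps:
$E{\left(J,Q \right)} = J \left(-10 + J\right)$ ($E{\left(J,Q \right)} = \left(-10 + J\right) J = J \left(-10 + J\right)$)
$E{\left(5,-2 \right)} + 286 \left(-136\right) = 5 \left(-10 + 5\right) + 286 \left(-136\right) = 5 \left(-5\right) - 38896 = -25 - 38896 = -38921$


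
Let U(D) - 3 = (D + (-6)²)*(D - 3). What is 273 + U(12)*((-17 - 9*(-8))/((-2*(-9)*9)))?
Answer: 22717/54 ≈ 420.69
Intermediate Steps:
U(D) = 3 + (-3 + D)*(36 + D) (U(D) = 3 + (D + (-6)²)*(D - 3) = 3 + (D + 36)*(-3 + D) = 3 + (36 + D)*(-3 + D) = 3 + (-3 + D)*(36 + D))
273 + U(12)*((-17 - 9*(-8))/((-2*(-9)*9))) = 273 + (-105 + 12² + 33*12)*((-17 - 9*(-8))/((-2*(-9)*9))) = 273 + (-105 + 144 + 396)*((-17 + 72)/((18*9))) = 273 + 435*(55/162) = 273 + 7975/54 = 22717/54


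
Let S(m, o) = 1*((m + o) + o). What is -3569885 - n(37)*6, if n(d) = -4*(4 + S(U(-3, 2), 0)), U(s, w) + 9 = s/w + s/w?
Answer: -3570077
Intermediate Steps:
U(s, w) = -9 + 2*s/w (U(s, w) = -9 + (s/w + s/w) = -9 + 2*s/w)
S(m, o) = m + 2*o (S(m, o) = 1*(m + 2*o) = m + 2*o)
n(d) = 32 (n(d) = -4*(4 + ((-9 + 2*(-3)/2) + 2*0)) = -4*(4 + ((-9 + 2*(-3)*(1/2)) + 0)) = -4*(4 + ((-9 - 3) + 0)) = -4*(4 + (-12 + 0)) = -4*(4 - 12) = -4*(-8) = 32)
-3569885 - n(37)*6 = -3569885 - 32*6 = -3569885 - 1*192 = -3569885 - 192 = -3570077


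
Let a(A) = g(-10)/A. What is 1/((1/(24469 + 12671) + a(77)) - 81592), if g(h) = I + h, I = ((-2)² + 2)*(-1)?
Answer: -2859780/233335763923 ≈ -1.2256e-5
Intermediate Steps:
I = -6 (I = (4 + 2)*(-1) = 6*(-1) = -6)
g(h) = -6 + h
a(A) = -16/A (a(A) = (-6 - 10)/A = -16/A)
1/((1/(24469 + 12671) + a(77)) - 81592) = 1/((1/(24469 + 12671) - 16/77) - 81592) = 1/((1/37140 - 16*1/77) - 81592) = 1/((1/37140 - 16/77) - 81592) = 1/(-594163/2859780 - 81592) = 1/(-233335763923/2859780) = -2859780/233335763923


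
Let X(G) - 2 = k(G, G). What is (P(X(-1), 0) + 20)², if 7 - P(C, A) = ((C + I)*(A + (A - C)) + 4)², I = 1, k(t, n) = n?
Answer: 529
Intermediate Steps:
X(G) = 2 + G
P(C, A) = 7 - (4 + (1 + C)*(-C + 2*A))² (P(C, A) = 7 - ((C + 1)*(A + (A - C)) + 4)² = 7 - ((1 + C)*(-C + 2*A) + 4)² = 7 - (4 + (1 + C)*(-C + 2*A))²)
(P(X(-1), 0) + 20)² = ((7 - (4 - (2 - 1) - (2 - 1)² + 2*0 + 2*0*(2 - 1))²) + 20)² = ((7 - (4 - 1*1 - 1*1² + 0 + 2*0*1)²) + 20)² = ((7 - (4 - 1 - 1*1 + 0 + 0)²) + 20)² = ((7 - (4 - 1 - 1 + 0 + 0)²) + 20)² = ((7 - 1*2²) + 20)² = ((7 - 1*4) + 20)² = ((7 - 4) + 20)² = (3 + 20)² = 23² = 529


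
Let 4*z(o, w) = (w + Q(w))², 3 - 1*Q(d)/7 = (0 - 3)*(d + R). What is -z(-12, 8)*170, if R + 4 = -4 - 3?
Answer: -49130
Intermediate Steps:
R = -11 (R = -4 + (-4 - 3) = -4 - 7 = -11)
Q(d) = -210 + 21*d (Q(d) = 21 - 7*(0 - 3)*(d - 11) = 21 - (-21)*(-11 + d) = 21 - 7*(33 - 3*d) = 21 + (-231 + 21*d) = -210 + 21*d)
z(o, w) = (-210 + 22*w)²/4 (z(o, w) = (w + (-210 + 21*w))²/4 = (-210 + 22*w)²/4)
-z(-12, 8)*170 = -(-105 + 11*8)²*170 = -(-105 + 88)²*170 = -(-17)²*170 = -289*170 = -1*49130 = -49130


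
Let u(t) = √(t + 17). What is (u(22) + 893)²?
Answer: (893 + √39)² ≈ 8.0864e+5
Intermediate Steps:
u(t) = √(17 + t)
(u(22) + 893)² = (√(17 + 22) + 893)² = (√39 + 893)² = (893 + √39)²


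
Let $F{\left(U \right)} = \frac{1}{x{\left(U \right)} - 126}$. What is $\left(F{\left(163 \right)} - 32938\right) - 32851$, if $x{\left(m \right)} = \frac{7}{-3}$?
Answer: $- \frac{25328768}{385} \approx -65789.0$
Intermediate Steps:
$x{\left(m \right)} = - \frac{7}{3}$ ($x{\left(m \right)} = 7 \left(- \frac{1}{3}\right) = - \frac{7}{3}$)
$F{\left(U \right)} = - \frac{3}{385}$ ($F{\left(U \right)} = \frac{1}{- \frac{7}{3} - 126} = \frac{1}{- \frac{385}{3}} = - \frac{3}{385}$)
$\left(F{\left(163 \right)} - 32938\right) - 32851 = \left(- \frac{3}{385} - 32938\right) - 32851 = - \frac{12681133}{385} - 32851 = - \frac{25328768}{385}$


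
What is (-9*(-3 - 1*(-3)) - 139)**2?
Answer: 19321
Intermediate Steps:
(-9*(-3 - 1*(-3)) - 139)**2 = (-9*(-3 + 3) - 139)**2 = (-9*0 - 139)**2 = (0 - 139)**2 = (-139)**2 = 19321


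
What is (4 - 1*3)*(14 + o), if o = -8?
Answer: 6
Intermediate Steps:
(4 - 1*3)*(14 + o) = (4 - 1*3)*(14 - 8) = (4 - 3)*6 = 1*6 = 6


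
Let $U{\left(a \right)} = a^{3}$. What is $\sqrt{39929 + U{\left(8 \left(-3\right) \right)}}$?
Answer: $\sqrt{26105} \approx 161.57$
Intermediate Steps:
$\sqrt{39929 + U{\left(8 \left(-3\right) \right)}} = \sqrt{39929 + \left(8 \left(-3\right)\right)^{3}} = \sqrt{39929 + \left(-24\right)^{3}} = \sqrt{39929 - 13824} = \sqrt{26105}$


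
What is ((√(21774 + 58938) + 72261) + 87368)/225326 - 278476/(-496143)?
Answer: 141946694123/111793917618 + 3*√2242/112663 ≈ 1.2710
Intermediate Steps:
((√(21774 + 58938) + 72261) + 87368)/225326 - 278476/(-496143) = ((√80712 + 72261) + 87368)*(1/225326) - 278476*(-1/496143) = ((6*√2242 + 72261) + 87368)*(1/225326) + 278476/496143 = ((72261 + 6*√2242) + 87368)*(1/225326) + 278476/496143 = (159629 + 6*√2242)*(1/225326) + 278476/496143 = (159629/225326 + 3*√2242/112663) + 278476/496143 = 141946694123/111793917618 + 3*√2242/112663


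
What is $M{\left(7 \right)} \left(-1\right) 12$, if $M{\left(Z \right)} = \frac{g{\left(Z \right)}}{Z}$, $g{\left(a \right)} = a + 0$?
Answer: $-12$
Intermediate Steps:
$g{\left(a \right)} = a$
$M{\left(Z \right)} = 1$ ($M{\left(Z \right)} = \frac{Z}{Z} = 1$)
$M{\left(7 \right)} \left(-1\right) 12 = 1 \left(-1\right) 12 = \left(-1\right) 12 = -12$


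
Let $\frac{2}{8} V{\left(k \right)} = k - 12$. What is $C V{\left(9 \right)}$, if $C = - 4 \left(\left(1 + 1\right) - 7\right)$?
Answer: $-240$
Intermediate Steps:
$C = 20$ ($C = - 4 \left(2 - 7\right) = \left(-4\right) \left(-5\right) = 20$)
$V{\left(k \right)} = -48 + 4 k$ ($V{\left(k \right)} = 4 \left(k - 12\right) = 4 \left(-12 + k\right) = -48 + 4 k$)
$C V{\left(9 \right)} = 20 \left(-48 + 4 \cdot 9\right) = 20 \left(-48 + 36\right) = 20 \left(-12\right) = -240$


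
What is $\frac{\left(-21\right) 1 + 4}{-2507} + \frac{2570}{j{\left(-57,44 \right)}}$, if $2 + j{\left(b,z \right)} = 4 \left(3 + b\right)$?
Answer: $- \frac{29538}{2507} \approx -11.782$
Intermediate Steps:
$j{\left(b,z \right)} = 10 + 4 b$ ($j{\left(b,z \right)} = -2 + 4 \left(3 + b\right) = -2 + \left(12 + 4 b\right) = 10 + 4 b$)
$\frac{\left(-21\right) 1 + 4}{-2507} + \frac{2570}{j{\left(-57,44 \right)}} = \frac{\left(-21\right) 1 + 4}{-2507} + \frac{2570}{10 + 4 \left(-57\right)} = \left(-21 + 4\right) \left(- \frac{1}{2507}\right) + \frac{2570}{10 - 228} = \left(-17\right) \left(- \frac{1}{2507}\right) + \frac{2570}{-218} = \frac{17}{2507} + 2570 \left(- \frac{1}{218}\right) = \frac{17}{2507} - \frac{1285}{109} = - \frac{29538}{2507}$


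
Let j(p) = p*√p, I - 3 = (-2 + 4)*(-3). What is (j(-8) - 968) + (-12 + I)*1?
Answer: -983 - 16*I*√2 ≈ -983.0 - 22.627*I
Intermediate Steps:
I = -3 (I = 3 + (-2 + 4)*(-3) = 3 + 2*(-3) = 3 - 6 = -3)
j(p) = p^(3/2)
(j(-8) - 968) + (-12 + I)*1 = ((-8)^(3/2) - 968) + (-12 - 3)*1 = (-16*I*√2 - 968) - 15*1 = (-968 - 16*I*√2) - 15 = -983 - 16*I*√2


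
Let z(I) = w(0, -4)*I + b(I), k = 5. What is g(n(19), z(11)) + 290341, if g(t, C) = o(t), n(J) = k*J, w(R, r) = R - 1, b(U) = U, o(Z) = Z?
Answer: 290436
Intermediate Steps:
w(R, r) = -1 + R
n(J) = 5*J
z(I) = 0 (z(I) = (-1 + 0)*I + I = -I + I = 0)
g(t, C) = t
g(n(19), z(11)) + 290341 = 5*19 + 290341 = 95 + 290341 = 290436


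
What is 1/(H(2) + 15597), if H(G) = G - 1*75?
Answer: 1/15524 ≈ 6.4416e-5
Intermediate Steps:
H(G) = -75 + G (H(G) = G - 75 = -75 + G)
1/(H(2) + 15597) = 1/((-75 + 2) + 15597) = 1/(-73 + 15597) = 1/15524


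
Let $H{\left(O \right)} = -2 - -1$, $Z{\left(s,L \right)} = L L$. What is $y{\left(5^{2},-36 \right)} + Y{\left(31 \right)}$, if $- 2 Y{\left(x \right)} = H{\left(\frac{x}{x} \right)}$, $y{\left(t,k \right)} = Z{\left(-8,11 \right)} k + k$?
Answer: $- \frac{8783}{2} \approx -4391.5$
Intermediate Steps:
$Z{\left(s,L \right)} = L^{2}$
$H{\left(O \right)} = -1$ ($H{\left(O \right)} = -2 + 1 = -1$)
$y{\left(t,k \right)} = 122 k$ ($y{\left(t,k \right)} = 11^{2} k + k = 121 k + k = 122 k$)
$Y{\left(x \right)} = \frac{1}{2}$ ($Y{\left(x \right)} = \left(- \frac{1}{2}\right) \left(-1\right) = \frac{1}{2}$)
$y{\left(5^{2},-36 \right)} + Y{\left(31 \right)} = 122 \left(-36\right) + \frac{1}{2} = -4392 + \frac{1}{2} = - \frac{8783}{2}$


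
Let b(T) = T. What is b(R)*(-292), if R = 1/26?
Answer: -146/13 ≈ -11.231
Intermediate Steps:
R = 1/26 ≈ 0.038462
b(R)*(-292) = (1/26)*(-292) = -146/13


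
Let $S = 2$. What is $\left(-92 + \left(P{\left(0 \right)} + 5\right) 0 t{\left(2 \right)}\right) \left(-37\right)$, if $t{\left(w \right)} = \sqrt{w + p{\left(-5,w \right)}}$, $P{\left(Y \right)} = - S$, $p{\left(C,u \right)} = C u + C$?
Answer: $3404$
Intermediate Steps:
$p{\left(C,u \right)} = C + C u$
$P{\left(Y \right)} = -2$ ($P{\left(Y \right)} = \left(-1\right) 2 = -2$)
$t{\left(w \right)} = \sqrt{-5 - 4 w}$ ($t{\left(w \right)} = \sqrt{w - 5 \left(1 + w\right)} = \sqrt{w - \left(5 + 5 w\right)} = \sqrt{-5 - 4 w}$)
$\left(-92 + \left(P{\left(0 \right)} + 5\right) 0 t{\left(2 \right)}\right) \left(-37\right) = \left(-92 + \left(-2 + 5\right) 0 \sqrt{-5 - 8}\right) \left(-37\right) = \left(-92 + 3 \cdot 0 \sqrt{-5 - 8}\right) \left(-37\right) = \left(-92 + 0 \sqrt{-13}\right) \left(-37\right) = \left(-92 + 0 i \sqrt{13}\right) \left(-37\right) = \left(-92 + 0\right) \left(-37\right) = \left(-92\right) \left(-37\right) = 3404$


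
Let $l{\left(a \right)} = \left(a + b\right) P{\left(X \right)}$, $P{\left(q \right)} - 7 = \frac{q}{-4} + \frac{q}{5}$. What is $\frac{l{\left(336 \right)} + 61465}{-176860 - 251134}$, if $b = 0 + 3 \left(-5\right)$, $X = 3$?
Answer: $- \frac{1273277}{8559880} \approx -0.14875$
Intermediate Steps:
$b = -15$ ($b = 0 - 15 = -15$)
$P{\left(q \right)} = 7 - \frac{q}{20}$ ($P{\left(q \right)} = 7 + \left(\frac{q}{-4} + \frac{q}{5}\right) = 7 + \left(q \left(- \frac{1}{4}\right) + q \frac{1}{5}\right) = 7 + \left(- \frac{q}{4} + \frac{q}{5}\right) = 7 - \frac{q}{20}$)
$l{\left(a \right)} = - \frac{411}{4} + \frac{137 a}{20}$ ($l{\left(a \right)} = \left(a - 15\right) \left(7 - \frac{3}{20}\right) = \left(-15 + a\right) \left(7 - \frac{3}{20}\right) = \left(-15 + a\right) \frac{137}{20} = - \frac{411}{4} + \frac{137 a}{20}$)
$\frac{l{\left(336 \right)} + 61465}{-176860 - 251134} = \frac{\left(- \frac{411}{4} + \frac{137}{20} \cdot 336\right) + 61465}{-176860 - 251134} = \frac{\left(- \frac{411}{4} + \frac{11508}{5}\right) + 61465}{-427994} = \left(\frac{43977}{20} + 61465\right) \left(- \frac{1}{427994}\right) = \frac{1273277}{20} \left(- \frac{1}{427994}\right) = - \frac{1273277}{8559880}$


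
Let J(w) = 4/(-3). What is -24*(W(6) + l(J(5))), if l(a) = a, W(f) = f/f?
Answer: 8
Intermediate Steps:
J(w) = -4/3 (J(w) = 4*(-⅓) = -4/3)
W(f) = 1
-24*(W(6) + l(J(5))) = -24*(1 - 4/3) = -24*(-⅓) = 8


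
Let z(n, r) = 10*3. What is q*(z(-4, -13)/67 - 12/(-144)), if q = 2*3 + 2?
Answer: 854/201 ≈ 4.2488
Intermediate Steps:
z(n, r) = 30
q = 8 (q = 6 + 2 = 8)
q*(z(-4, -13)/67 - 12/(-144)) = 8*(30/67 - 12/(-144)) = 8*(30*(1/67) - 12*(-1/144)) = 8*(30/67 + 1/12) = 8*(427/804) = 854/201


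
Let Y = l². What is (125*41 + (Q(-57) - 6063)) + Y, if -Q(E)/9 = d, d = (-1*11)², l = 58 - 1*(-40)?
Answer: 7577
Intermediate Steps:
l = 98 (l = 58 + 40 = 98)
d = 121 (d = (-11)² = 121)
Q(E) = -1089 (Q(E) = -9*121 = -1089)
Y = 9604 (Y = 98² = 9604)
(125*41 + (Q(-57) - 6063)) + Y = (125*41 + (-1089 - 6063)) + 9604 = (5125 - 7152) + 9604 = -2027 + 9604 = 7577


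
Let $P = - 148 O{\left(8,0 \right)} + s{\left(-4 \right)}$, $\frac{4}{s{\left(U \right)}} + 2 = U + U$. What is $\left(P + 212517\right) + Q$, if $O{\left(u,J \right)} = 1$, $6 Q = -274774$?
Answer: $\frac{2498594}{15} \approx 1.6657 \cdot 10^{5}$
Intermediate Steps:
$Q = - \frac{137387}{3}$ ($Q = \frac{1}{6} \left(-274774\right) = - \frac{137387}{3} \approx -45796.0$)
$s{\left(U \right)} = \frac{4}{-2 + 2 U}$ ($s{\left(U \right)} = \frac{4}{-2 + \left(U + U\right)} = \frac{4}{-2 + 2 U}$)
$P = - \frac{742}{5}$ ($P = \left(-148\right) 1 + \frac{2}{-1 - 4} = -148 + \frac{2}{-5} = -148 + 2 \left(- \frac{1}{5}\right) = -148 - \frac{2}{5} = - \frac{742}{5} \approx -148.4$)
$\left(P + 212517\right) + Q = \left(- \frac{742}{5} + 212517\right) - \frac{137387}{3} = \frac{1061843}{5} - \frac{137387}{3} = \frac{2498594}{15}$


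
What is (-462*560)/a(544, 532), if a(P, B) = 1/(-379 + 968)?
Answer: -152386080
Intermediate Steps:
a(P, B) = 1/589
(-462*560)/a(544, 532) = (-462*560)/(1/589) = -258720*589 = -152386080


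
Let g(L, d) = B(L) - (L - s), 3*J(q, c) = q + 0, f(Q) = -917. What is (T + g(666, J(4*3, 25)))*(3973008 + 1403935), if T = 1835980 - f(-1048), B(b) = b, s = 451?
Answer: 9879315467164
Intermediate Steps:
J(q, c) = q/3 (J(q, c) = (q + 0)/3 = q/3)
g(L, d) = 451 (g(L, d) = L - (L - 1*451) = L - (L - 451) = L - (-451 + L) = L + (451 - L) = 451)
T = 1836897 (T = 1835980 - 1*(-917) = 1835980 + 917 = 1836897)
(T + g(666, J(4*3, 25)))*(3973008 + 1403935) = (1836897 + 451)*(3973008 + 1403935) = 1837348*5376943 = 9879315467164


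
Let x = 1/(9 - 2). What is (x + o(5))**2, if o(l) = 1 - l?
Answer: 729/49 ≈ 14.878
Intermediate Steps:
x = 1/7 ≈ 0.14286
(x + o(5))**2 = (1/7 + (1 - 1*5))**2 = (1/7 + (1 - 5))**2 = (1/7 - 4)**2 = (-27/7)**2 = 729/49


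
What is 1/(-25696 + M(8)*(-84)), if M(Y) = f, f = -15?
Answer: -1/24436 ≈ -4.0923e-5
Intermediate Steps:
M(Y) = -15
1/(-25696 + M(8)*(-84)) = 1/(-25696 - 15*(-84)) = 1/(-25696 + 1260) = 1/(-24436) = -1/24436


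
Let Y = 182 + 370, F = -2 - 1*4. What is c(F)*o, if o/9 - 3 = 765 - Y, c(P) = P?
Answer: -11664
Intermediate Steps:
F = -6 (F = -2 - 4 = -6)
Y = 552
o = 1944 (o = 27 + 9*(765 - 1*552) = 27 + 9*(765 - 552) = 27 + 9*213 = 27 + 1917 = 1944)
c(F)*o = -6*1944 = -11664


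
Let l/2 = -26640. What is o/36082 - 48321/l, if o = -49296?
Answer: -49054031/106802720 ≈ -0.45930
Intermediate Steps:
l = -53280 (l = 2*(-26640) = -53280)
o/36082 - 48321/l = -49296/36082 - 48321/(-53280) = -49296*1/36082 - 48321*(-1/53280) = -24648/18041 + 5369/5920 = -49054031/106802720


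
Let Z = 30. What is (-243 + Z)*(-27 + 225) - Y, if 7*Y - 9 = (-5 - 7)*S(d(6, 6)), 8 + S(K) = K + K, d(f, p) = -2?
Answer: -295371/7 ≈ -42196.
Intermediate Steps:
S(K) = -8 + 2*K (S(K) = -8 + (K + K) = -8 + 2*K)
Y = 153/7 (Y = 9/7 + ((-5 - 7)*(-8 + 2*(-2)))/7 = 9/7 + (-12*(-8 - 4))/7 = 9/7 + (-12*(-12))/7 = 9/7 + (1/7)*144 = 9/7 + 144/7 = 153/7 ≈ 21.857)
(-243 + Z)*(-27 + 225) - Y = (-243 + 30)*(-27 + 225) - 1*153/7 = -213*198 - 153/7 = -42174 - 153/7 = -295371/7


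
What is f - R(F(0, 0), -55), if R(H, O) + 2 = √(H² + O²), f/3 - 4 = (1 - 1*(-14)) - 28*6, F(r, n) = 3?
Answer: -445 - √3034 ≈ -500.08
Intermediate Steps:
f = -447 (f = 12 + 3*((1 - 1*(-14)) - 28*6) = 12 + 3*((1 + 14) - 168) = 12 + 3*(15 - 168) = 12 + 3*(-153) = 12 - 459 = -447)
R(H, O) = -2 + √(H² + O²)
f - R(F(0, 0), -55) = -447 - (-2 + √(3² + (-55)²)) = -447 - (-2 + √(9 + 3025)) = -447 - (-2 + √3034) = -447 + (2 - √3034) = -445 - √3034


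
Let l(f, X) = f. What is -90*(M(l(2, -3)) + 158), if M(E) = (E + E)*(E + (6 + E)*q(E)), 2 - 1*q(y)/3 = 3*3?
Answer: 45540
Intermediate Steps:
q(y) = -21 (q(y) = 6 - 9*3 = 6 - 3*9 = 6 - 27 = -21)
M(E) = 2*E*(-126 - 20*E) (M(E) = (E + E)*(E + (6 + E)*(-21)) = (2*E)*(E + (-126 - 21*E)) = (2*E)*(-126 - 20*E) = 2*E*(-126 - 20*E))
-90*(M(l(2, -3)) + 158) = -90*(4*2*(-63 - 10*2) + 158) = -90*(4*2*(-63 - 20) + 158) = -90*(4*2*(-83) + 158) = -90*(-664 + 158) = -90*(-506) = 45540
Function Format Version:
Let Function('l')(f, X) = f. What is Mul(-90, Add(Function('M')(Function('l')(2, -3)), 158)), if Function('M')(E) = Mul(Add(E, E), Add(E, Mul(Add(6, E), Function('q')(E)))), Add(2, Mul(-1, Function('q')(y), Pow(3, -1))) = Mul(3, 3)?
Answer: 45540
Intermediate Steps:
Function('q')(y) = -21 (Function('q')(y) = Add(6, Mul(-3, Mul(3, 3))) = Add(6, Mul(-3, 9)) = Add(6, -27) = -21)
Function('M')(E) = Mul(2, E, Add(-126, Mul(-20, E))) (Function('M')(E) = Mul(Add(E, E), Add(E, Mul(Add(6, E), -21))) = Mul(Mul(2, E), Add(E, Add(-126, Mul(-21, E)))) = Mul(Mul(2, E), Add(-126, Mul(-20, E))) = Mul(2, E, Add(-126, Mul(-20, E))))
Mul(-90, Add(Function('M')(Function('l')(2, -3)), 158)) = Mul(-90, Add(Mul(4, 2, Add(-63, Mul(-10, 2))), 158)) = Mul(-90, Add(Mul(4, 2, Add(-63, -20)), 158)) = Mul(-90, Add(Mul(4, 2, -83), 158)) = Mul(-90, Add(-664, 158)) = Mul(-90, -506) = 45540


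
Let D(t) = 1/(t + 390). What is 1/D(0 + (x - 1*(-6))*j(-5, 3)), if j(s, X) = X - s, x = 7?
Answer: 494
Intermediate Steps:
D(t) = 1/(390 + t)
1/D(0 + (x - 1*(-6))*j(-5, 3)) = 1/(1/(390 + (0 + (7 - 1*(-6))*(3 - 1*(-5))))) = 1/(1/(390 + (0 + (7 + 6)*(3 + 5)))) = 1/(1/(390 + (0 + 13*8))) = 1/(1/(390 + (0 + 104))) = 1/(1/(390 + 104)) = 1/(1/494) = 494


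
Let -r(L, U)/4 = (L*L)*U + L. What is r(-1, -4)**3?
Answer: 8000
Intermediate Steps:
r(L, U) = -4*L - 4*U*L**2 (r(L, U) = -4*((L*L)*U + L) = -4*(L**2*U + L) = -4*(U*L**2 + L) = -4*(L + U*L**2) = -4*L - 4*U*L**2)
r(-1, -4)**3 = (-4*(-1)*(1 - 1*(-4)))**3 = (-4*(-1)*(1 + 4))**3 = (-4*(-1)*5)**3 = 20**3 = 8000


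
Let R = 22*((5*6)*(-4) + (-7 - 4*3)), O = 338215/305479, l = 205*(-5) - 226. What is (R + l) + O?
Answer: -1315970796/305479 ≈ -4307.9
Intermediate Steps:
l = -1251 (l = -1025 - 226 = -1251)
O = 338215/305479 (O = 338215*(1/305479) = 338215/305479 ≈ 1.1072)
R = -3058 (R = 22*(30*(-4) + (-7 - 12)) = 22*(-120 - 19) = 22*(-139) = -3058)
(R + l) + O = (-3058 - 1251) + 338215/305479 = -4309 + 338215/305479 = -1315970796/305479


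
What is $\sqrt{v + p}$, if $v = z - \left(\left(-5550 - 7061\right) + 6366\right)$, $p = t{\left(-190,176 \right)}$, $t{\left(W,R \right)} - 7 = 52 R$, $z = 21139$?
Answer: $\sqrt{36543} \approx 191.16$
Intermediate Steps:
$t{\left(W,R \right)} = 7 + 52 R$
$p = 9159$ ($p = 7 + 52 \cdot 176 = 7 + 9152 = 9159$)
$v = 27384$ ($v = 21139 - \left(\left(-5550 - 7061\right) + 6366\right) = 21139 - \left(-12611 + 6366\right) = 21139 - -6245 = 21139 + 6245 = 27384$)
$\sqrt{v + p} = \sqrt{27384 + 9159} = \sqrt{36543}$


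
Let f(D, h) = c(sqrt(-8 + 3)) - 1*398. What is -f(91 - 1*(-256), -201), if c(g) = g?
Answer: 398 - I*sqrt(5) ≈ 398.0 - 2.2361*I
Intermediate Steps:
f(D, h) = -398 + I*sqrt(5) (f(D, h) = sqrt(-8 + 3) - 1*398 = sqrt(-5) - 398 = I*sqrt(5) - 398 = -398 + I*sqrt(5))
-f(91 - 1*(-256), -201) = -(-398 + I*sqrt(5)) = 398 - I*sqrt(5)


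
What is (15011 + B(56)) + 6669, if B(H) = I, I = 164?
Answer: 21844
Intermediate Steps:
B(H) = 164
(15011 + B(56)) + 6669 = (15011 + 164) + 6669 = 15175 + 6669 = 21844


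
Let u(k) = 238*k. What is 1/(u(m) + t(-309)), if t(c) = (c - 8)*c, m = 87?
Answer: 1/118659 ≈ 8.4275e-6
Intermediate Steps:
t(c) = c*(-8 + c) (t(c) = (-8 + c)*c = c*(-8 + c))
1/(u(m) + t(-309)) = 1/(238*87 - 309*(-8 - 309)) = 1/(20706 - 309*(-317)) = 1/(20706 + 97953) = 1/118659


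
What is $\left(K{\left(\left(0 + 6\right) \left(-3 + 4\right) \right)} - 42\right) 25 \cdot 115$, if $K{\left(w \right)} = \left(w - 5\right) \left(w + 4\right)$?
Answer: $-92000$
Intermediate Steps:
$K{\left(w \right)} = \left(-5 + w\right) \left(4 + w\right)$
$\left(K{\left(\left(0 + 6\right) \left(-3 + 4\right) \right)} - 42\right) 25 \cdot 115 = \left(\left(-20 + \left(\left(0 + 6\right) \left(-3 + 4\right)\right)^{2} - \left(0 + 6\right) \left(-3 + 4\right)\right) - 42\right) 25 \cdot 115 = \left(\left(-20 + \left(6 \cdot 1\right)^{2} - 6 \cdot 1\right) - 42\right) 25 \cdot 115 = \left(\left(-20 + 6^{2} - 6\right) - 42\right) 25 \cdot 115 = \left(\left(-20 + 36 - 6\right) - 42\right) 25 \cdot 115 = \left(10 - 42\right) 25 \cdot 115 = \left(-32\right) 25 \cdot 115 = \left(-800\right) 115 = -92000$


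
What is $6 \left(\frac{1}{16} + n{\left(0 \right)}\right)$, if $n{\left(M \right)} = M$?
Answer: $\frac{3}{8} \approx 0.375$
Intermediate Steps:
$6 \left(\frac{1}{16} + n{\left(0 \right)}\right) = 6 \left(\frac{1}{16} + 0\right) = 6 \cdot \frac{1}{16} = \frac{3}{8}$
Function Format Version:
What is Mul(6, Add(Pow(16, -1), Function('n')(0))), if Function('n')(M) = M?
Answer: Rational(3, 8) ≈ 0.37500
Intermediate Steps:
Mul(6, Add(Pow(16, -1), Function('n')(0))) = Mul(6, Add(Pow(16, -1), 0)) = Mul(6, Add(Rational(1, 16), 0)) = Mul(6, Rational(1, 16)) = Rational(3, 8)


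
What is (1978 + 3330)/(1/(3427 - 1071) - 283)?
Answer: -12505648/666747 ≈ -18.756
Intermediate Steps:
(1978 + 3330)/(1/(3427 - 1071) - 283) = 5308/(1/2356 - 283) = 5308/(-666747/2356) = 5308*(-2356/666747) = -12505648/666747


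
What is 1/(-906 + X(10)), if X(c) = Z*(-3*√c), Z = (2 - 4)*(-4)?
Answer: -151/135846 + 2*√10/67923 ≈ -0.0010184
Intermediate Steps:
Z = 8 (Z = -2*(-4) = 8)
X(c) = -24*√c (X(c) = 8*(-3*√c) = -24*√c)
1/(-906 + X(10)) = 1/(-906 - 24*√10)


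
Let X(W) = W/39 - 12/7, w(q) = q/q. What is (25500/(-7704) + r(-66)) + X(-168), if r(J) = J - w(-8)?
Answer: -4459465/58422 ≈ -76.332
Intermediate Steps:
w(q) = 1
X(W) = -12/7 + W/39 (X(W) = W*(1/39) - 12*1/7 = W/39 - 12/7 = -12/7 + W/39)
r(J) = -1 + J (r(J) = J - 1*1 = J - 1 = -1 + J)
(25500/(-7704) + r(-66)) + X(-168) = (25500/(-7704) + (-1 - 66)) + (-12/7 + (1/39)*(-168)) = (25500*(-1/7704) - 67) + (-12/7 - 56/13) = (-2125/642 - 67) - 548/91 = -45139/642 - 548/91 = -4459465/58422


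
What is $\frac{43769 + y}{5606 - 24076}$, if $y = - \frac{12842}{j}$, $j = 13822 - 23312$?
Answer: $- \frac{103845163}{43820075} \approx -2.3698$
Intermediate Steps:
$j = -9490$
$y = \frac{6421}{4745}$ ($y = - \frac{12842}{-9490} = \left(-12842\right) \left(- \frac{1}{9490}\right) = \frac{6421}{4745} \approx 1.3532$)
$\frac{43769 + y}{5606 - 24076} = \frac{43769 + \frac{6421}{4745}}{5606 - 24076} = \frac{207690326}{4745 \left(-18470\right)} = \frac{207690326}{4745} \left(- \frac{1}{18470}\right) = - \frac{103845163}{43820075}$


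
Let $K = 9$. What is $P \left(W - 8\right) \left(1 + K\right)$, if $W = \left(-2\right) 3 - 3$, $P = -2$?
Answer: $340$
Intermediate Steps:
$W = -9$ ($W = -6 - 3 = -9$)
$P \left(W - 8\right) \left(1 + K\right) = - 2 \left(-9 - 8\right) \left(1 + 9\right) = - 2 \left(-9 - 8\right) 10 = \left(-2\right) \left(-17\right) 10 = 34 \cdot 10 = 340$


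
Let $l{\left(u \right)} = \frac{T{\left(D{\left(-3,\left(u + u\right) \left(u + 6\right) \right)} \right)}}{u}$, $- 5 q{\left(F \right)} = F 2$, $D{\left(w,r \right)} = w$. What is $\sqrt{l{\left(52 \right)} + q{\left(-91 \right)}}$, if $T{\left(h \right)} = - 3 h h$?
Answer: $\frac{\sqrt{606385}}{130} \approx 5.9901$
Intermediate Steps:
$T{\left(h \right)} = - 3 h^{2}$
$q{\left(F \right)} = - \frac{2 F}{5}$ ($q{\left(F \right)} = - \frac{F 2}{5} = - \frac{2 F}{5}$)
$l{\left(u \right)} = - \frac{27}{u}$ ($l{\left(u \right)} = \frac{\left(-3\right) \left(-3\right)^{2}}{u} = \frac{\left(-3\right) 9}{u} = - \frac{27}{u}$)
$\sqrt{l{\left(52 \right)} + q{\left(-91 \right)}} = \sqrt{- \frac{27}{52} - - \frac{182}{5}} = \sqrt{\left(-27\right) \frac{1}{52} + \frac{182}{5}} = \sqrt{- \frac{27}{52} + \frac{182}{5}} = \sqrt{\frac{9329}{260}} = \frac{\sqrt{606385}}{130}$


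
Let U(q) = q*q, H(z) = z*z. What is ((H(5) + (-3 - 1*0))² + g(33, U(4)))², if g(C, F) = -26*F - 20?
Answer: 2304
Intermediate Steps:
H(z) = z²
U(q) = q²
g(C, F) = -20 - 26*F
((H(5) + (-3 - 1*0))² + g(33, U(4)))² = ((5² + (-3 - 1*0))² + (-20 - 26*4²))² = ((25 + (-3 + 0))² + (-20 - 26*16))² = ((25 - 3)² + (-20 - 416))² = (22² - 436)² = (484 - 436)² = 48² = 2304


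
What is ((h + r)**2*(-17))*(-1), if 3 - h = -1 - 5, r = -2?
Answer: 833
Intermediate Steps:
h = 9 (h = 3 - (-1 - 5) = 3 - 1*(-6) = 3 + 6 = 9)
((h + r)**2*(-17))*(-1) = ((9 - 2)**2*(-17))*(-1) = (7**2*(-17))*(-1) = (49*(-17))*(-1) = -833*(-1) = 833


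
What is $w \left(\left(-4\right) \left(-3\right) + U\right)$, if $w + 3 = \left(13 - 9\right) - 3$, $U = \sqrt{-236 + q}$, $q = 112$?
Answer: $-24 - 4 i \sqrt{31} \approx -24.0 - 22.271 i$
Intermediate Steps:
$U = 2 i \sqrt{31}$ ($U = \sqrt{-236 + 112} = \sqrt{-124} = 2 i \sqrt{31} \approx 11.136 i$)
$w = -2$ ($w = -3 + \left(\left(13 - 9\right) - 3\right) = -3 + \left(4 - 3\right) = -3 + 1 = -2$)
$w \left(\left(-4\right) \left(-3\right) + U\right) = - 2 \left(\left(-4\right) \left(-3\right) + 2 i \sqrt{31}\right) = - 2 \left(12 + 2 i \sqrt{31}\right) = -24 - 4 i \sqrt{31}$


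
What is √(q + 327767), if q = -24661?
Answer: √303106 ≈ 550.55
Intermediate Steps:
√(q + 327767) = √(-24661 + 327767) = √303106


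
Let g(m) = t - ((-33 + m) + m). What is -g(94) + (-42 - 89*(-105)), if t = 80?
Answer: 9378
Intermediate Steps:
g(m) = 113 - 2*m (g(m) = 80 - ((-33 + m) + m) = 80 - (-33 + 2*m) = 80 + (33 - 2*m) = 113 - 2*m)
-g(94) + (-42 - 89*(-105)) = -(113 - 2*94) + (-42 - 89*(-105)) = -(113 - 188) + (-42 + 9345) = -1*(-75) + 9303 = 75 + 9303 = 9378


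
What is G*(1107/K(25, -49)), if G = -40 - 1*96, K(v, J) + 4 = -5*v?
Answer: 50184/43 ≈ 1167.1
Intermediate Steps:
K(v, J) = -4 - 5*v
G = -136 (G = -40 - 96 = -136)
G*(1107/K(25, -49)) = -150552/(-4 - 5*25) = -150552/(-4 - 125) = -150552/(-129) = -150552*(-1)/129 = -136*(-369/43) = 50184/43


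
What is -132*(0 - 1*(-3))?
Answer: -396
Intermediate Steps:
-132*(0 - 1*(-3)) = -132*(0 + 3) = -132*3 = -396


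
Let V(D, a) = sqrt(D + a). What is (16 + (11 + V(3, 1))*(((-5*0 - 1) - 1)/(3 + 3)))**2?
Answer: 1225/9 ≈ 136.11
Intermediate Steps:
(16 + (11 + V(3, 1))*(((-5*0 - 1) - 1)/(3 + 3)))**2 = (16 + (11 + sqrt(3 + 1))*(((-5*0 - 1) - 1)/(3 + 3)))**2 = (16 + (11 + sqrt(4))*(((0 - 1) - 1)/6))**2 = (16 + (11 + 2)*((-1 - 1)*(1/6)))**2 = (16 + 13*(-2*1/6))**2 = (16 + 13*(-1/3))**2 = (16 - 13/3)**2 = (35/3)**2 = 1225/9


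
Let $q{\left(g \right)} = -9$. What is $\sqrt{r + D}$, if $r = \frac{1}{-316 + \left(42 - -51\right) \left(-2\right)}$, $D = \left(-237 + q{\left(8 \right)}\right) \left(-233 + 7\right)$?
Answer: $\frac{\sqrt{14010413882}}{502} \approx 235.79$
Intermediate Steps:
$D = 55596$ ($D = \left(-237 - 9\right) \left(-233 + 7\right) = \left(-246\right) \left(-226\right) = 55596$)
$r = - \frac{1}{502}$ ($r = \frac{1}{-316 + \left(42 + 51\right) \left(-2\right)} = \frac{1}{-316 + 93 \left(-2\right)} = \frac{1}{-316 - 186} = \frac{1}{-502} = - \frac{1}{502} \approx -0.001992$)
$\sqrt{r + D} = \sqrt{- \frac{1}{502} + 55596} = \sqrt{\frac{27909191}{502}} = \frac{\sqrt{14010413882}}{502}$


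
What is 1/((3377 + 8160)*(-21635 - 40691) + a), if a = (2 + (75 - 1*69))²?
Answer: -1/719054998 ≈ -1.3907e-9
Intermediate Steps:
a = 64 (a = (2 + (75 - 69))² = (2 + 6)² = 8² = 64)
1/((3377 + 8160)*(-21635 - 40691) + a) = 1/((3377 + 8160)*(-21635 - 40691) + 64) = 1/(11537*(-62326) + 64) = 1/(-719055062 + 64) = 1/(-719054998) = -1/719054998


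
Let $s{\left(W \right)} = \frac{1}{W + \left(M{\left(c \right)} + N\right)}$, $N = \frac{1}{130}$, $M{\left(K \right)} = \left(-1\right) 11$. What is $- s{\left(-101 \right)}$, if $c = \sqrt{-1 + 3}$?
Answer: $\frac{130}{14559} \approx 0.0089292$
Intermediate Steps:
$c = \sqrt{2} \approx 1.4142$
$M{\left(K \right)} = -11$
$N = \frac{1}{130} \approx 0.0076923$
$s{\left(W \right)} = \frac{1}{- \frac{1429}{130} + W}$ ($s{\left(W \right)} = \frac{1}{W + \left(-11 + \frac{1}{130}\right)} = \frac{1}{W - \frac{1429}{130}} = \frac{1}{- \frac{1429}{130} + W}$)
$- s{\left(-101 \right)} = - \frac{130}{-1429 + 130 \left(-101\right)} = - \frac{130}{-1429 - 13130} = - \frac{130}{-14559} = - \frac{130 \left(-1\right)}{14559} = \left(-1\right) \left(- \frac{130}{14559}\right) = \frac{130}{14559}$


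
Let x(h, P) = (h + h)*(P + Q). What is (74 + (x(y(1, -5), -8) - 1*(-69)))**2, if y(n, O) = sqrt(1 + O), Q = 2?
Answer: 19873 - 6864*I ≈ 19873.0 - 6864.0*I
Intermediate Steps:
x(h, P) = 2*h*(2 + P) (x(h, P) = (h + h)*(P + 2) = (2*h)*(2 + P) = 2*h*(2 + P))
(74 + (x(y(1, -5), -8) - 1*(-69)))**2 = (74 + (2*sqrt(1 - 5)*(2 - 8) - 1*(-69)))**2 = (74 + (2*sqrt(-4)*(-6) + 69))**2 = (74 + (2*(2*I)*(-6) + 69))**2 = (74 + (-24*I + 69))**2 = (74 + (69 - 24*I))**2 = (143 - 24*I)**2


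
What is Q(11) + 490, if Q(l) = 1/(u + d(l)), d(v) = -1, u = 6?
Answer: 2451/5 ≈ 490.20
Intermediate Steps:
Q(l) = 1/5 (Q(l) = 1/(6 - 1) = 1/5)
Q(11) + 490 = 1/5 + 490 = 2451/5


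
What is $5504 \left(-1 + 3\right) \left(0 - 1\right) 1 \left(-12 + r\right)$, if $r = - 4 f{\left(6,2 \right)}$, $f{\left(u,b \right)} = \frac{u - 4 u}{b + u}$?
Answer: $33024$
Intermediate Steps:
$f{\left(u,b \right)} = - \frac{3 u}{b + u}$ ($f{\left(u,b \right)} = \frac{\left(-3\right) u}{b + u} = - \frac{3 u}{b + u}$)
$r = 9$ ($r = - 4 \left(\left(-3\right) 6 \frac{1}{2 + 6}\right) = - 4 \left(\left(-3\right) 6 \cdot \frac{1}{8}\right) = \left(-4\right) \left(- \frac{9}{4}\right) = 9$)
$5504 \left(-1 + 3\right) \left(0 - 1\right) 1 \left(-12 + r\right) = 5504 \left(-1 + 3\right) \left(0 - 1\right) 1 \left(-12 + 9\right) = 5504 \cdot 2 \left(-1\right) 1 \left(-3\right) = 5504 \left(-2\right) 1 \left(-3\right) = 5504 \left(\left(-2\right) \left(-3\right)\right) = 5504 \cdot 6 = 33024$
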